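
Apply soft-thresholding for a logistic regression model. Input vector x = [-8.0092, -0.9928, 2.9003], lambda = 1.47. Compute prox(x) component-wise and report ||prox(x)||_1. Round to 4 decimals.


Soft-thresholding with lambda = 1.47:
prox(-8.0092) = sign(-8.0092)*max(|-8.0092| - 1.47, 0) = -6.5392
prox(-0.9928) = sign(-0.9928)*max(|-0.9928| - 1.47, 0) = 0.0
prox(2.9003) = sign(2.9003)*max(|2.9003| - 1.47, 0) = 1.4303
prox(x) = [-6.5392, 0.0, 1.4303]
||prox(x)||_1 = 6.5392 + 0.0 + 1.4303 = 7.9695


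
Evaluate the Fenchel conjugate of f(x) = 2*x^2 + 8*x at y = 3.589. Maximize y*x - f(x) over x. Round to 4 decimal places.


f*(y) = sup_x {y*x - a*x^2 - b*x} = sup_x {(y-b)*x - a*x^2}
FOC: (y - b) - 2a*x = 0 => x* = (y - b)/(2a)
x* = (3.589 - 8)/(2*2) = -1.1028
f*(3.589) = (y-b)^2/(4a) = (3.589 - 8)^2/(4*2)
= 19.4569/8 = 2.4321


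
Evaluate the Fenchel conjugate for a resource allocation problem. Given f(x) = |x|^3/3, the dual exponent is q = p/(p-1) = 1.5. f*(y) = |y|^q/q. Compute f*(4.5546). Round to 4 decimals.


The conjugate exponent q satisfies 1/p + 1/q = 1.
p = 3, so q = 3/(3 - 1) = 1.5
|y|^q = 4.5546^1.5 = 9.7202
f*(4.5546) = 9.7202 / 1.5 = 6.4801


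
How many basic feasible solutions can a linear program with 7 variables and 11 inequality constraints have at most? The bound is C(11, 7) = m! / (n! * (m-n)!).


Each vertex corresponds to some choice of n active constraints out of m, so the number of vertices is at most C(m, n) = m! / (n!(m-n)!).
m = 11, n = 7
Numerator: 11 * 10 * 9 * 8 * 7 * 6 * 5
Denominator: 7! = 5040
C(11, 7) = 330


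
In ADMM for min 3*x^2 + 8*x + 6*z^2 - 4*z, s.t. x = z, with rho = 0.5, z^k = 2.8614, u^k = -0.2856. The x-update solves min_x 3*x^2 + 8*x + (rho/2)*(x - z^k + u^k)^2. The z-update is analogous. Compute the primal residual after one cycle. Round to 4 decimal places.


ADMM iteration with rho = 0.5, z^k = 2.8614, u^k = -0.2856
Step 1: x-update.
Minimize 3*x^2 + 8*x + (0.5/2)*(x - 2.8614 - 0.2856)^2
FOC: (2*3 + 0.5)*x = -8 + 0.5*(2.8614 + 0.2856)
x^{k+1} = -0.9887
Step 2: z-update.
Minimize 6*z^2 - 4*z + (0.5/2)*(-0.9887 - z - 0.2856)^2
FOC: (2*6 + 0.5)*z = 4 + 0.5*(-0.9887 - 0.2856)
z^{k+1} = 0.269
Step 3: u-update.
u^{k+1} = -0.2856 - 0.9887 - 0.269 = -1.5433
Step 4: Primal residual = |-0.9887 - 0.269| = 1.2577


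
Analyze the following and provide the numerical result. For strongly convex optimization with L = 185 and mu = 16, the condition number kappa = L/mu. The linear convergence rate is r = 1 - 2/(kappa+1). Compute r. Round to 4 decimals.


Step 1: Compute the condition number.
kappa = L/mu = 185/16 = 11.5625
Step 2: Compute the convergence rate.
r = 1 - 2/(kappa + 1) = 1 - 2*mu/(L + mu) = (L - mu)/(L + mu) = 169/201 = 0.8408


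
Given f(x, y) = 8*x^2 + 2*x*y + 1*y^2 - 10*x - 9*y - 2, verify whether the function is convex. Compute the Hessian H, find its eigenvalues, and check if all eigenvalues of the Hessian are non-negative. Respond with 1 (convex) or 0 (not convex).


The Hessian of f(x,y) = 8*x^2 + 2*x*y + 1*y^2 - 10*x - 9*y - 2 is:
H = [[16, 2], [2, 2]]
Trace = 16 + 2 = 18
Determinant = 16*2 - (2)^2 = 28
Discriminant = (18)^2 - 4*28 = 212.0
Eigenvalues: lambda_1 = 1.7199, lambda_2 = 16.2801
The function is convex.

1


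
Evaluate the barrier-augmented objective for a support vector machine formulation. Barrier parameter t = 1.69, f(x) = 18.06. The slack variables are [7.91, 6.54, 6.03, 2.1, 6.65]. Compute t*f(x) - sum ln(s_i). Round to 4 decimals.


Step 1: Compute log-barrier.
ln values: [2.0681, 1.8779, 1.7967, 0.7419, 1.8946]
phi = -(2.0681 + 1.8779 + 1.7967 + 0.7419 + 1.8946) = -8.3794
Step 2: Compute augmented objective.
t*f(x) = 1.69*18.06 = 30.5214
Total = 30.5214 - 8.3794 = 22.142


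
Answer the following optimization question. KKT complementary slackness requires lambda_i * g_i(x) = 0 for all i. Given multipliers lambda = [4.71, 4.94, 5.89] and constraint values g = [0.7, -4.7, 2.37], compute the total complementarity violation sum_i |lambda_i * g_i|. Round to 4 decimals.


KKT complementary slackness check:
lambda_1 * g_1 = 4.71 * 0.7 = 3.297
lambda_2 * g_2 = 4.94 * -4.7 = -23.218
lambda_3 * g_3 = 5.89 * 2.37 = 13.9593
Total violation = 3.297 + 23.218 + 13.9593 = 40.4743


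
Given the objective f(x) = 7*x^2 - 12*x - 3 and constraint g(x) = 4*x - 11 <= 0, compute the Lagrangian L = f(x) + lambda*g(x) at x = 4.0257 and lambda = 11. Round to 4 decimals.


Step 1: Evaluate f(x).
f(4.0257) = 7*4.0257^2 - 12*4.0257 - 3 = 62.1354
Step 2: Evaluate g(x).
g(4.0257) = 4*4.0257 - 11 = 5.1028
Step 3: Compute Lagrangian.
L = 62.1354 + 11*5.1028 = 118.2662


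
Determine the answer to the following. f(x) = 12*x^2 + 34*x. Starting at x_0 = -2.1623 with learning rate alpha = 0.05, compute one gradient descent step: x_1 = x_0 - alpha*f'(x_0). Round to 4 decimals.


We compute the gradient at x_0 and apply the update.
f'(x) = 24*x + 34
f'(-2.1623) = 24*-2.1623 + 34 = -17.8952
x_1 = -2.1623 - 0.05*-17.8952 = -1.2675


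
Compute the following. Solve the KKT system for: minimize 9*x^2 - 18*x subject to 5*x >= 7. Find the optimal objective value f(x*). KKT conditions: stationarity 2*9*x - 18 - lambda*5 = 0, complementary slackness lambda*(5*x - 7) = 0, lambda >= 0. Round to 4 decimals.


Step 1: Try lambda = 0 (constraint inactive).
x_unc = 18/(2*9) = 1.0
Check: 5*1.0 = 5.0 < 7 -- violated!
Step 2: Constraint must be active: 5*x = 7
x* = 7/5 = 1.4
lambda = (2*9*1.4 - 18)/5 = 1.44
Step 3: Compute optimal value.
f(x*) = 9*1.4^2 - 18*1.4 = -7.56


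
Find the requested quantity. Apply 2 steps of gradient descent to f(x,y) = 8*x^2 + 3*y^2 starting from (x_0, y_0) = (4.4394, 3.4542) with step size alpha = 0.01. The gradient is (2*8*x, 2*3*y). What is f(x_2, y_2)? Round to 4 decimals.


Gradient descent on f(x,y) = 8*x^2 + 3*y^2.
Starting point: (4.4394, 3.4542), alpha = 0.01
Step 1: grad_x = 2*8*4.4394 = 71.0304, grad_y = 2*3*3.4542 = 20.7252
  x_1 = 4.4394 - 0.01*71.0304 = 3.7291
  y_1 = 3.4542 - 0.01*20.7252 = 3.2469
Step 2: grad_x = 2*8*3.7291 = 59.6655, grad_y = 2*3*3.2469 = 19.4817
  x_2 = 3.7291 - 0.01*59.6655 = 3.1324
  y_2 = 3.2469 - 0.01*19.4817 = 3.0521
f(3.1324, 3.0521) = 8*3.1324^2 + 3*3.0521^2 = 106.444


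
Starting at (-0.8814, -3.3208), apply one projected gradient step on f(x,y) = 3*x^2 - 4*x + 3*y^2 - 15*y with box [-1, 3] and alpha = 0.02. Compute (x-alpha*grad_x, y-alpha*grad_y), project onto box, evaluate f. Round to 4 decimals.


Step 1: Compute gradient at (-0.8814, -3.3208).
grad_x = 2*3*-0.8814 - 4 = -9.2884
grad_y = 2*3*-3.3208 - 15 = -34.9248
Step 2: Gradient step.
x_raw = -0.8814 - 0.02*-9.2884 = -0.6956
y_raw = -3.3208 - 0.02*-34.9248 = -2.6223
Step 3: Project onto [-1, 3].
x_proj = clip(-0.6956) = -0.6956
y_proj = clip(-2.6223) = -1.0
Step 4: Evaluate f.
f(-0.6956, -1.0) = 22.2342


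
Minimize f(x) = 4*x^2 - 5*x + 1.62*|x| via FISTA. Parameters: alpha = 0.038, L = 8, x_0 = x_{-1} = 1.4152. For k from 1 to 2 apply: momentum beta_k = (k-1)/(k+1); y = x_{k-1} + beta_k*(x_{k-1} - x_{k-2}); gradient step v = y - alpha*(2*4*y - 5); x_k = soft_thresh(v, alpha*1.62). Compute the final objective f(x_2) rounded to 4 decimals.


FISTA on f(x) = 4*x^2 - 5*x + 1.62*|x|
L = 8, alpha = 0.038
Iteration 1: beta = 0.0, y = 1.4152 + 0.0*(1.4152 - 1.4152) = 1.4152
  grad(y) = 6.3216, v = y - alpha*grad = 1.175
  prox(v) = soft_thresh(1.175, 0.0616) = 1.1134
Iteration 2: beta = 0.3333, y = 1.1134 + 0.3333*(1.1134 - 1.4152) = 1.0128
  grad(y) = 3.1026, v = y - alpha*grad = 0.8949
  prox(v) = soft_thresh(0.8949, 0.0616) = 0.8334
f(x_2) = 4*0.8334^2 - 5*0.8334 + 1.62*|0.8334| = -0.0388


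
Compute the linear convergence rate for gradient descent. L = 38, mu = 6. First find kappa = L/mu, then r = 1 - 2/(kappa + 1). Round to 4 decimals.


Step 1: Compute the condition number.
kappa = L/mu = 38/6 = 6.3333
Step 2: Compute the convergence rate.
r = 1 - 2/(kappa + 1) = 1 - 2*mu/(L + mu) = (L - mu)/(L + mu) = 32/44 = 0.7273


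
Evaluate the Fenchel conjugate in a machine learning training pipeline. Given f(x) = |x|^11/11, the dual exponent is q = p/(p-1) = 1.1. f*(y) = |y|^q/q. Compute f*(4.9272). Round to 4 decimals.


The conjugate exponent q satisfies 1/p + 1/q = 1.
p = 11, so q = 11/(11 - 1) = 1.1
|y|^q = 4.9272^1.1 = 5.7791
f*(4.9272) = 5.7791 / 1.1 = 5.2537


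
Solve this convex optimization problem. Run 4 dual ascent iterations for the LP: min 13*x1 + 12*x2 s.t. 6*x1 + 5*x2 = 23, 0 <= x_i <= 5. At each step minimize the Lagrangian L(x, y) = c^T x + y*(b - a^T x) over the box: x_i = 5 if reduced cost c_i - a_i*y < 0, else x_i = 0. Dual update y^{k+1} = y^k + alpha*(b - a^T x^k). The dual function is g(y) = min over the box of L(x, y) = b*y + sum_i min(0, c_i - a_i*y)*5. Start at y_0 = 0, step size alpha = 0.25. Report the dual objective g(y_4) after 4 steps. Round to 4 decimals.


Dual ascent for LP: min 13*x1 + 12*x2, 6*x1 + 5*x2 = 23, 0 <= x_i <= 5
Step 1: y^k = 0.0, reduced costs: (13.0, 12.0)
  x^k = (0.0, 0.0), subgradient = b - a^T x = 23.0
  y^{k+1} = 0.0 + 0.25*23.0 = 5.75
Step 2: y^k = 5.75, reduced costs: (-21.5, -16.75)
  x^k = (5.0, 5.0), subgradient = b - a^T x = -32.0
  y^{k+1} = 5.75 + 0.25*-32.0 = -2.25
Step 3: y^k = -2.25, reduced costs: (26.5, 23.25)
  x^k = (0.0, 0.0), subgradient = b - a^T x = 23.0
  y^{k+1} = -2.25 + 0.25*23.0 = 3.5
Step 4: y^k = 3.5, reduced costs: (-8.0, -5.5)
  x^k = (5.0, 5.0), subgradient = b - a^T x = -32.0
  y^{k+1} = 3.5 + 0.25*-32.0 = -4.5
Dual objective at y_4 = -4.5: reduced costs (40.0, 34.5), box minimizer x = (0.0, 0.0)
g(y_4) = b*y + (c1 - a1*y)*x1 + (c2 - a2*y)*x2 = 23*(-4.5) + 40.0*0.0 + 34.5*0.0 = -103.5 + 0.0 + 0.0 = -103.5


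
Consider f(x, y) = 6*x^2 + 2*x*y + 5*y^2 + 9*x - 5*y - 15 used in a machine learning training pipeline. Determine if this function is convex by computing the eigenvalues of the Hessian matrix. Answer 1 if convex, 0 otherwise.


The Hessian of f(x,y) = 6*x^2 + 2*x*y + 5*y^2 + 9*x - 5*y - 15 is:
H = [[12, 2], [2, 10]]
Trace = 12 + 10 = 22
Determinant = 12*10 - (2)^2 = 116
Discriminant = (22)^2 - 4*116 = 20.0
Eigenvalues: lambda_1 = 8.7639, lambda_2 = 13.2361
The function is convex.

1


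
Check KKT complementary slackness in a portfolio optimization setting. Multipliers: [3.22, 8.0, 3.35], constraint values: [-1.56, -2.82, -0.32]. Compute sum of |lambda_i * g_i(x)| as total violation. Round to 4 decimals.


KKT complementary slackness check:
lambda_1 * g_1 = 3.22 * -1.56 = -5.0232
lambda_2 * g_2 = 8.0 * -2.82 = -22.56
lambda_3 * g_3 = 3.35 * -0.32 = -1.072
Total violation = 5.0232 + 22.56 + 1.072 = 28.6552


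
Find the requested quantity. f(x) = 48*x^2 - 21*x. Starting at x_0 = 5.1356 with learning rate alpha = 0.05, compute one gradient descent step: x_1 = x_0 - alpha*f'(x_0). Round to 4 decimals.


We compute the gradient at x_0 and apply the update.
f'(x) = 96*x - 21
f'(5.1356) = 96*5.1356 - 21 = 472.0176
x_1 = 5.1356 - 0.05*472.0176 = -18.4653


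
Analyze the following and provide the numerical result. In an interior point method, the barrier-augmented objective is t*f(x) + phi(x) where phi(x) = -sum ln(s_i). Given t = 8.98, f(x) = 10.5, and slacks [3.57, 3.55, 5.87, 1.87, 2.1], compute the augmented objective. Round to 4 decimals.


Step 1: Compute log-barrier.
ln values: [1.2726, 1.2669, 1.7699, 0.6259, 0.7419]
phi = -(1.2726 + 1.2669 + 1.7699 + 0.6259 + 0.7419) = -5.6772
Step 2: Compute augmented objective.
t*f(x) = 8.98*10.5 = 94.29
Total = 94.29 - 5.6772 = 88.6128


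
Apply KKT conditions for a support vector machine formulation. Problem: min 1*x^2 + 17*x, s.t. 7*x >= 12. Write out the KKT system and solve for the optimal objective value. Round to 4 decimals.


Step 1: Try lambda = 0 (constraint inactive).
x_unc = -17/(2*1) = -8.5
Check: 7*-8.5 = -59.5 < 12 -- violated!
Step 2: Constraint must be active: 7*x = 12
x* = 12/7 = 1.7143 (rounded; the exact value 12/7 is used below)
lambda = (2*1*(12/7) + 17)/7 = 2.9184
Step 3: Compute optimal value.
f(x*) = 1*(12/7)^2 + 17*(12/7) = 32.0816


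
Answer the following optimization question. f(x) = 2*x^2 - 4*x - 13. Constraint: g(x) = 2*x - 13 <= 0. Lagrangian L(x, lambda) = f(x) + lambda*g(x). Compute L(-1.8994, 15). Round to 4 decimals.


Step 1: Evaluate f(x).
f(-1.8994) = 2*(-1.8994)^2 - 4*(-1.8994) - 13 = 1.813
Step 2: Evaluate g(x).
g(-1.8994) = 2*-1.8994 - 13 = -16.7988
Step 3: Compute Lagrangian.
L = 1.813 + 15*-16.7988 = -250.169


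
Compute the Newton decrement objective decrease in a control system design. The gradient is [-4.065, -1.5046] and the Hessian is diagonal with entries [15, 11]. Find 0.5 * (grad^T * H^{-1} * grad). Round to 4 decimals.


Step 1: H is diagonal, so H^(-1) * g = [-0.271, -0.1368].
Step 2: g^T H^(-1) g = sum_i g_i^2 / H_ii
  = (-4.065)^2/15 + (-1.5046)^2/11
  = 1.1016 + 0.2058 = 1.3074
Step 3: Objective decrease = 0.5 * g^T H^(-1) g = 0.6537


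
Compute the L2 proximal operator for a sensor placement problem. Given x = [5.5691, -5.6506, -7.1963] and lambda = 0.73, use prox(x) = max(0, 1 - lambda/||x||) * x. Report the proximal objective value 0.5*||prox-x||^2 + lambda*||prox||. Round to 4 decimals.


Step 1: Compute ||x||.
||x|| = 10.7113
Step 2: Compute scaling factor.
scale = max(0, 1 - 0.73/10.7113) = 0.9318
Step 3: prox(x) = [5.1896, -5.2655, -6.7059]
||prox(x)|| = 9.9813
Step 4: Proximal objective.
0.5*||prox-x||^2 = 0.2665
lambda*||prox|| = 7.2863
Total = 7.5528


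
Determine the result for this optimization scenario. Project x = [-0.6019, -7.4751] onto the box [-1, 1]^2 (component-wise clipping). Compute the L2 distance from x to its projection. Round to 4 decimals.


Project each component onto [-1, 1].
clip(-0.6019) = -0.6019, clip(-7.4751) = -1.0
Projection = [-0.6019, -1.0]
Squared diffs: [0.0, 41.9269]
Distance = sqrt(41.9269) = 6.4751


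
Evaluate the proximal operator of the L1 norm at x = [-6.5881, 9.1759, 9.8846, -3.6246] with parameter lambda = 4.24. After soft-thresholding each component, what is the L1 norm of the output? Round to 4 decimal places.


Soft-thresholding with lambda = 4.24:
prox(-6.5881) = sign(-6.5881)*max(|-6.5881| - 4.24, 0) = -2.3481
prox(9.1759) = sign(9.1759)*max(|9.1759| - 4.24, 0) = 4.9359
prox(9.8846) = sign(9.8846)*max(|9.8846| - 4.24, 0) = 5.6446
prox(-3.6246) = sign(-3.6246)*max(|-3.6246| - 4.24, 0) = 0.0
prox(x) = [-2.3481, 4.9359, 5.6446, 0.0]
||prox(x)||_1 = 2.3481 + 4.9359 + 5.6446 + 0.0 = 12.9286


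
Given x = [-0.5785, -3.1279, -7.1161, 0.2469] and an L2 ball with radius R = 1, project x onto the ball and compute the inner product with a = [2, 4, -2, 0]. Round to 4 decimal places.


Step 1: Compute ||x|| (intermediates to 6 decimals).
||x|| = sqrt((-0.5785)^2 + (-3.1279)^2 + (-7.1161)^2 + 0.2469^2) = 7.798606
Step 2: Project.
Since ||x|| > R, scale = R/||x|| = 1/7.798606 = 0.128228, proj(x) = scale * x
proj(x) = [-0.07418, -0.401084, -0.912483, 0.031659]
Step 3: Dot product.
a^T * proj(x) = 2*(-0.07418) + 4*(-0.401084) - 2*(-0.912483) + 0*0.031659 = 0.0723


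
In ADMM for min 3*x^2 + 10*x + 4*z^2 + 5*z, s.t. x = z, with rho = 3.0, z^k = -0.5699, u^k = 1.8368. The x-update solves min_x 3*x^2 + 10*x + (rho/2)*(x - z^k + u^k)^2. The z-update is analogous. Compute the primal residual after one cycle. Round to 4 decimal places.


ADMM iteration with rho = 3.0, z^k = -0.5699, u^k = 1.8368
Step 1: x-update.
Minimize 3*x^2 + 10*x + (3.0/2)*(x + 0.5699 + 1.8368)^2
FOC: (2*3 + 3.0)*x = -10 + 3.0*(-0.5699 - 1.8368)
x^{k+1} = -1.9133
Step 2: z-update.
Minimize 4*z^2 + 5*z + (3.0/2)*(-1.9133 - z + 1.8368)^2
FOC: (2*4 + 3.0)*z = -5 + 3.0*(-1.9133 + 1.8368)
z^{k+1} = -0.4754
Step 3: u-update.
u^{k+1} = 1.8368 - 1.9133 + 0.4754 = 0.3989
Step 4: Primal residual = |-1.9133 + 0.4754| = 1.4379


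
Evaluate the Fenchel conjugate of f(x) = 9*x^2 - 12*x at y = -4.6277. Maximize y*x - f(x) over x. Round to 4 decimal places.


f*(y) = sup_x {y*x - a*x^2 - b*x} = sup_x {(y-b)*x - a*x^2}
FOC: (y - b) - 2a*x = 0 => x* = (y - b)/(2a)
x* = (-4.6277 + 12)/(2*9) = 0.4096
f*(-4.6277) = (y-b)^2/(4a) = (-4.6277 + 12)^2/(4*9)
= 54.3508/36 = 1.5097


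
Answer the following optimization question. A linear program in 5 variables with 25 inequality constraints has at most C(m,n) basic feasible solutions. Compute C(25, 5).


Each vertex corresponds to some choice of n active constraints out of m, so the number of vertices is at most C(m, n) = m! / (n!(m-n)!).
m = 25, n = 5
Numerator: 25 * 24 * 23 * 22 * 21
Denominator: 5! = 120
C(25, 5) = 53130


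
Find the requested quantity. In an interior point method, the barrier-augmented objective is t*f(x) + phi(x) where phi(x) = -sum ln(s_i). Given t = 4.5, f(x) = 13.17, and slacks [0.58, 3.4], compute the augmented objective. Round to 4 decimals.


Step 1: Compute log-barrier.
ln values: [-0.5447, 1.2238]
phi = -(-0.5447 + 1.2238) = -0.679
Step 2: Compute augmented objective.
t*f(x) = 4.5*13.17 = 59.265
Total = 59.265 - 0.679 = 58.586


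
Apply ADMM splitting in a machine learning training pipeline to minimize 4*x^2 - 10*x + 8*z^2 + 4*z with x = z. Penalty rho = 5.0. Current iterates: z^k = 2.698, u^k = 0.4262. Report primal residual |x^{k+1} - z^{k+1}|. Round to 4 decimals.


ADMM iteration with rho = 5.0, z^k = 2.698, u^k = 0.4262
Step 1: x-update.
Minimize 4*x^2 - 10*x + (5.0/2)*(x - 2.698 + 0.4262)^2
FOC: (2*4 + 5.0)*x = 10 + 5.0*(2.698 - 0.4262)
x^{k+1} = 1.643
Step 2: z-update.
Minimize 8*z^2 + 4*z + (5.0/2)*(1.643 - z + 0.4262)^2
FOC: (2*8 + 5.0)*z = -4 + 5.0*(1.643 + 0.4262)
z^{k+1} = 0.3022
Step 3: u-update.
u^{k+1} = 0.4262 + 1.643 - 0.3022 = 1.767
Step 4: Primal residual = |1.643 - 0.3022| = 1.3408


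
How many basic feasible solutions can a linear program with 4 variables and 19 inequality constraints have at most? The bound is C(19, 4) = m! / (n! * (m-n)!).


Each vertex corresponds to some choice of n active constraints out of m, so the number of vertices is at most C(m, n) = m! / (n!(m-n)!).
m = 19, n = 4
Numerator: 19 * 18 * 17 * 16
Denominator: 4! = 24
C(19, 4) = 3876


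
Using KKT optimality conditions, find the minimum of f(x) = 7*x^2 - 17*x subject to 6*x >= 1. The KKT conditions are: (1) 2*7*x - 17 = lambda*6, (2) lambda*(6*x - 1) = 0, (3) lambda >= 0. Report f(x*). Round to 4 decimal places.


Step 1: Try lambda = 0 (constraint inactive).
Stationarity: 2*7*x - 17 = 0
x* = 17/(2*7) = 17/14 = 1.2143 (rounded; the exact value 17/14 is used below)
Check constraint: 6*1.2143 = 7.2858 >= 1 -- satisfied.
Step 2: Compute optimal value.
f(x*) = 7*(17/14)^2 - 17*(17/14) = -10.3214


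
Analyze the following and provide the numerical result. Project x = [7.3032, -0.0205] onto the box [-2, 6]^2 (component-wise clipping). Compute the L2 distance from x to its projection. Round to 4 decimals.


Project each component onto [-2, 6].
clip(7.3032) = 6.0, clip(-0.0205) = -0.0205
Projection = [6.0, -0.0205]
Squared diffs: [1.6983, 0.0]
Distance = sqrt(1.6983) = 1.3032


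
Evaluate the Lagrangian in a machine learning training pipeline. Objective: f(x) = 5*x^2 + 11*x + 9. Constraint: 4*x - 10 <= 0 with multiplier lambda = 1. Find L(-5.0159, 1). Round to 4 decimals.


Step 1: Evaluate f(x).
f(-5.0159) = 5*(-5.0159)^2 + 11*(-5.0159) + 9 = 79.6214
Step 2: Evaluate g(x).
g(-5.0159) = 4*-5.0159 - 10 = -30.0636
Step 3: Compute Lagrangian.
L = 79.6214 + 1*-30.0636 = 49.5578


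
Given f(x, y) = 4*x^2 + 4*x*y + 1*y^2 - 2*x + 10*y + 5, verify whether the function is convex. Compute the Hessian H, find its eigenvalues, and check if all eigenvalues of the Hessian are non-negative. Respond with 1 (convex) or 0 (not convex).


The Hessian of f(x,y) = 4*x^2 + 4*x*y + 1*y^2 - 2*x + 10*y + 5 is:
H = [[8, 4], [4, 2]]
Trace = 8 + 2 = 10
Determinant = 8*2 - (4)^2 = 0
Discriminant = (10)^2 - 4*0 = 100.0
Eigenvalues: lambda_1 = 0.0, lambda_2 = 10.0
The function is convex.

1


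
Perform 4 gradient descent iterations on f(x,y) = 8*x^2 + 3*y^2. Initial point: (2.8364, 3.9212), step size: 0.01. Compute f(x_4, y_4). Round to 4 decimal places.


Gradient descent on f(x,y) = 8*x^2 + 3*y^2.
Starting point: (2.8364, 3.9212), alpha = 0.01
Step 1: grad_x = 2*8*2.8364 = 45.3824, grad_y = 2*3*3.9212 = 23.5272
  x_1 = 2.8364 - 0.01*45.3824 = 2.3826
  y_1 = 3.9212 - 0.01*23.5272 = 3.6859
Step 2: grad_x = 2*8*2.3826 = 38.1212, grad_y = 2*3*3.6859 = 22.1156
  x_2 = 2.3826 - 0.01*38.1212 = 2.0014
  y_2 = 3.6859 - 0.01*22.1156 = 3.4648
Step 3: grad_x = 2*8*2.0014 = 32.0218, grad_y = 2*3*3.4648 = 20.7886
  x_3 = 2.0014 - 0.01*32.0218 = 1.6811
  y_3 = 3.4648 - 0.01*20.7886 = 3.2569
Step 4: grad_x = 2*8*1.6811 = 26.8983, grad_y = 2*3*3.2569 = 19.5413
  x_4 = 1.6811 - 0.01*26.8983 = 1.4122
  y_4 = 3.2569 - 0.01*19.5413 = 3.0615
f(1.4122, 3.0615) = 8*1.4122^2 + 3*3.0615^2 = 44.0715


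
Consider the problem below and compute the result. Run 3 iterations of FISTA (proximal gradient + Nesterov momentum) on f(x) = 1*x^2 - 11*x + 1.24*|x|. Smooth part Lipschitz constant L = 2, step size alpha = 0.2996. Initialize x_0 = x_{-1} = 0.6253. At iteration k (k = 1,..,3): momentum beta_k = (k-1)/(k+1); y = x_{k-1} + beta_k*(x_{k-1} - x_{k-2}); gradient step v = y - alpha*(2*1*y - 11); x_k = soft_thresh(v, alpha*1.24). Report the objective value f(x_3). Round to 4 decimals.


FISTA on f(x) = 1*x^2 - 11*x + 1.24*|x|
L = 2, alpha = 0.2996
Iteration 1: beta = 0.0, y = 0.6253 + 0.0*(0.6253 - 0.6253) = 0.6253
  grad(y) = -9.7494, v = y - alpha*grad = 3.5462
  prox(v) = soft_thresh(3.5462, 0.3715) = 3.1747
Iteration 2: beta = 0.3333, y = 3.1747 + 0.3333*(3.1747 - 0.6253) = 4.0245
  grad(y) = -2.951, v = y - alpha*grad = 4.9086
  prox(v) = soft_thresh(4.9086, 0.3715) = 4.5371
Iteration 3: beta = 0.5, y = 4.5371 + 0.5*(4.5371 - 3.1747) = 5.2183
  grad(y) = -0.5633, v = y - alpha*grad = 5.3871
  prox(v) = soft_thresh(5.3871, 0.3715) = 5.0156
f(x_3) = 1*5.0156^2 - 11*5.0156 + 1.24*|5.0156| = -23.796


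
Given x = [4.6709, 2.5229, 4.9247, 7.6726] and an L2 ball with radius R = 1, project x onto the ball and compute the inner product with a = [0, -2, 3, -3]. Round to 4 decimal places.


Step 1: Compute ||x|| (intermediates to 6 decimals).
||x|| = sqrt(4.6709^2 + 2.5229^2 + 4.9247^2 + 7.6726^2) = 10.550061
Step 2: Project.
Since ||x|| > R, scale = R/||x|| = 1/10.550061 = 0.094786, proj(x) = scale * x
proj(x) = [0.442736, 0.239136, 0.466793, 0.727255]
Step 3: Dot product.
a^T * proj(x) = 0*0.442736 - 2*0.239136 + 3*0.466793 - 3*0.727255 = -1.2597


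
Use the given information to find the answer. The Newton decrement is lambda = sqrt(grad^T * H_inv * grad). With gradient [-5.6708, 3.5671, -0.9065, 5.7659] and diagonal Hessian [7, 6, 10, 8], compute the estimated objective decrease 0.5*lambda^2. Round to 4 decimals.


Step 1: H is diagonal, so H^(-1) * g = [-0.8101, 0.5945, -0.0907, 0.7207].
Step 2: g^T H^(-1) g = sum_i g_i^2 / H_ii
  = (-5.6708)^2/7 + (3.5671)^2/6 + (-0.9065)^2/10 + (5.7659)^2/8
  = 4.594 + 2.1207 + 0.0822 + 4.1557 = 10.9526
Step 3: Objective decrease = 0.5 * g^T H^(-1) g = 5.4763


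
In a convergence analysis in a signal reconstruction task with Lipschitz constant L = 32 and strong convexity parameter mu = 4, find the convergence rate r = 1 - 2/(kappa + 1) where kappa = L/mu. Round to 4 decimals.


Step 1: Compute the condition number.
kappa = L/mu = 32/4 = 8.0
Step 2: Compute the convergence rate.
r = 1 - 2/(kappa + 1) = 1 - 2*mu/(L + mu) = (L - mu)/(L + mu) = 28/36 = 0.7778


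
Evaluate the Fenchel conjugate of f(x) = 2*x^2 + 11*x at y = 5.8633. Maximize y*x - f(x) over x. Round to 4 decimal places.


f*(y) = sup_x {y*x - a*x^2 - b*x} = sup_x {(y-b)*x - a*x^2}
FOC: (y - b) - 2a*x = 0 => x* = (y - b)/(2a)
x* = (5.8633 - 11)/(2*2) = -1.2842
f*(5.8633) = (y-b)^2/(4a) = (5.8633 - 11)^2/(4*2)
= 26.3857/8 = 3.2982


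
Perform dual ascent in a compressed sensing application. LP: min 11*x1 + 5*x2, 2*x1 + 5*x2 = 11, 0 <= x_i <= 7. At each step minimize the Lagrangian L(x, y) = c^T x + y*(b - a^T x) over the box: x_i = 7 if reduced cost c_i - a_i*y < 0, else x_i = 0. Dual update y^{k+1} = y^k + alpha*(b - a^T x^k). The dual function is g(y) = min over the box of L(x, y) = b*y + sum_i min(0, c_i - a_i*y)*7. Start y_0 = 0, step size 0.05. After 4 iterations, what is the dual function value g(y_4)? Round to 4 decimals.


Dual ascent for LP: min 11*x1 + 5*x2, 2*x1 + 5*x2 = 11, 0 <= x_i <= 7
Step 1: y^k = 0.0, reduced costs: (11.0, 5.0)
  x^k = (0.0, 0.0), subgradient = b - a^T x = 11.0
  y^{k+1} = 0.0 + 0.05*11.0 = 0.55
Step 2: y^k = 0.55, reduced costs: (9.9, 2.25)
  x^k = (0.0, 0.0), subgradient = b - a^T x = 11.0
  y^{k+1} = 0.55 + 0.05*11.0 = 1.1
Step 3: y^k = 1.1, reduced costs: (8.8, -0.5)
  x^k = (0.0, 7.0), subgradient = b - a^T x = -24.0
  y^{k+1} = 1.1 + 0.05*-24.0 = -0.1
Step 4: y^k = -0.1, reduced costs: (11.2, 5.5)
  x^k = (0.0, 0.0), subgradient = b - a^T x = 11.0
  y^{k+1} = -0.1 + 0.05*11.0 = 0.45
Dual objective at y_4 = 0.45: reduced costs (10.1, 2.75), box minimizer x = (0.0, 0.0)
g(y_4) = b*y + (c1 - a1*y)*x1 + (c2 - a2*y)*x2 = 11*0.45 + 10.1*0.0 + 2.75*0.0 = 4.95 + 0.0 + 0.0 = 4.95


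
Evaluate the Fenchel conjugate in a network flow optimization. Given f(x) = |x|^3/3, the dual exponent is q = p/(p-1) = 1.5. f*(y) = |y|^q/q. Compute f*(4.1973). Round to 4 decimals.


The conjugate exponent q satisfies 1/p + 1/q = 1.
p = 3, so q = 3/(3 - 1) = 1.5
|y|^q = 4.1973^1.5 = 8.5991
f*(4.1973) = 8.5991 / 1.5 = 5.7328


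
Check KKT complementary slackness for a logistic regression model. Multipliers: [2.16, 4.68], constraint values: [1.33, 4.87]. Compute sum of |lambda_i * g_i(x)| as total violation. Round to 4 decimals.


KKT complementary slackness check:
lambda_1 * g_1 = 2.16 * 1.33 = 2.8728
lambda_2 * g_2 = 4.68 * 4.87 = 22.7916
Total violation = 2.8728 + 22.7916 = 25.6644


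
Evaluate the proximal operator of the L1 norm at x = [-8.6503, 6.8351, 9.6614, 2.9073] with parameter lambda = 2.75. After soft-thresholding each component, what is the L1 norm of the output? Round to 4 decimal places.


Soft-thresholding with lambda = 2.75:
prox(-8.6503) = sign(-8.6503)*max(|-8.6503| - 2.75, 0) = -5.9003
prox(6.8351) = sign(6.8351)*max(|6.8351| - 2.75, 0) = 4.0851
prox(9.6614) = sign(9.6614)*max(|9.6614| - 2.75, 0) = 6.9114
prox(2.9073) = sign(2.9073)*max(|2.9073| - 2.75, 0) = 0.1573
prox(x) = [-5.9003, 4.0851, 6.9114, 0.1573]
||prox(x)||_1 = 5.9003 + 4.0851 + 6.9114 + 0.1573 = 17.0541


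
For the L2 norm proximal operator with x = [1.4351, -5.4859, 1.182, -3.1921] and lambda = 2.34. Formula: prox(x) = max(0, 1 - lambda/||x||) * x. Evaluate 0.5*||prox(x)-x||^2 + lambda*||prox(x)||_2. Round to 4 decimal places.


Step 1: Compute ||x||.
||x|| = 6.6137
Step 2: Compute scaling factor.
scale = max(0, 1 - 2.34/6.6137) = 0.6462
Step 3: prox(x) = [0.9273, -3.5449, 0.7638, -2.0627]
||prox(x)|| = 4.2737
Step 4: Proximal objective.
0.5*||prox-x||^2 = 2.7378
lambda*||prox|| = 10.0005
Total = 12.7383


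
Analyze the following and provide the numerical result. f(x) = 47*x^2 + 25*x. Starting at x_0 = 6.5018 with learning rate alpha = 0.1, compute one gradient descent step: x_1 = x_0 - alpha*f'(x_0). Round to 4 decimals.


We compute the gradient at x_0 and apply the update.
f'(x) = 94*x + 25
f'(6.5018) = 94*6.5018 + 25 = 636.1692
x_1 = 6.5018 - 0.1*636.1692 = -57.1151


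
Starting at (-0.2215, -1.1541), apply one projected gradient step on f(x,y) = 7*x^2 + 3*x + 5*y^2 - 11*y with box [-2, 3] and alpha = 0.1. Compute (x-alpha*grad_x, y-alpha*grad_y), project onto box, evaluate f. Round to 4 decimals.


Step 1: Compute gradient at (-0.2215, -1.1541).
grad_x = 2*7*-0.2215 + 3 = -0.101
grad_y = 2*5*-1.1541 - 11 = -22.541
Step 2: Gradient step.
x_raw = -0.2215 - 0.1*-0.101 = -0.2114
y_raw = -1.1541 - 0.1*-22.541 = 1.1
Step 3: Project onto [-2, 3].
x_proj = clip(-0.2114) = -0.2114
y_proj = clip(1.1) = 1.1
Step 4: Evaluate f.
f(-0.2114, 1.1) = -6.3714


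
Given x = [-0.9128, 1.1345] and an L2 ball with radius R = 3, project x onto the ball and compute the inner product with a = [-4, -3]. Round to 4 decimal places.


Step 1: Compute ||x|| (intermediates to 6 decimals).
||x|| = sqrt((-0.9128)^2 + 1.1345^2) = 1.456123
Step 2: Project.
Since ||x|| <= R, proj = x (no scaling needed).
proj(x) = [-0.9128, 1.1345]
Step 3: Dot product.
a^T * proj(x) = -4*(-0.9128) - 3*1.1345 = 0.2477


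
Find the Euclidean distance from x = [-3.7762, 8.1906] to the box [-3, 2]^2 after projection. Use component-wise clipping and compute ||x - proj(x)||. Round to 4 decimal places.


Project each component onto [-3, 2].
clip(-3.7762) = -3.0, clip(8.1906) = 2.0
Projection = [-3.0, 2.0]
Squared diffs: [0.6025, 38.3235]
Distance = sqrt(38.926) = 6.2391


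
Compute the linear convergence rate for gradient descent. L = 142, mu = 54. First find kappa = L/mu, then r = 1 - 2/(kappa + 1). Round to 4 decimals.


Step 1: Compute the condition number.
kappa = L/mu = 142/54 = 2.6296
Step 2: Compute the convergence rate.
r = 1 - 2/(kappa + 1) = 1 - 2*mu/(L + mu) = (L - mu)/(L + mu) = 88/196 = 0.449


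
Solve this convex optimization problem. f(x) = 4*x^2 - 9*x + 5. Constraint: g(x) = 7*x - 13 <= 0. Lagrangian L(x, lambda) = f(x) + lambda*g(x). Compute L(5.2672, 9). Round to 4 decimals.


Step 1: Evaluate f(x).
f(5.2672) = 4*5.2672^2 - 9*5.2672 + 5 = 68.5688
Step 2: Evaluate g(x).
g(5.2672) = 7*5.2672 - 13 = 23.8704
Step 3: Compute Lagrangian.
L = 68.5688 + 9*23.8704 = 283.4024


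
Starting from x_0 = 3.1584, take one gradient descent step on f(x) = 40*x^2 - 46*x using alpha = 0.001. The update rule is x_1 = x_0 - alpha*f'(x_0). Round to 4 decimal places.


We compute the gradient at x_0 and apply the update.
f'(x) = 80*x - 46
f'(3.1584) = 80*3.1584 - 46 = 206.672
x_1 = 3.1584 - 0.001*206.672 = 2.9517


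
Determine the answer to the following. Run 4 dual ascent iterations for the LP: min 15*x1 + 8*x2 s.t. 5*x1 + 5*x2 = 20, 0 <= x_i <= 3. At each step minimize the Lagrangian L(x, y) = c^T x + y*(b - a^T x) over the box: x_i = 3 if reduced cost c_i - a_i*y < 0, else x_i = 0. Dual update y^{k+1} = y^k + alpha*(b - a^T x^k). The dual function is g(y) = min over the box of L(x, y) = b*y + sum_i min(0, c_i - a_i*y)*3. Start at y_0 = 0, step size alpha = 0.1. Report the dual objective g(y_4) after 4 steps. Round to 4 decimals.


Dual ascent for LP: min 15*x1 + 8*x2, 5*x1 + 5*x2 = 20, 0 <= x_i <= 3
Step 1: y^k = 0.0, reduced costs: (15.0, 8.0)
  x^k = (0.0, 0.0), subgradient = b - a^T x = 20.0
  y^{k+1} = 0.0 + 0.1*20.0 = 2.0
Step 2: y^k = 2.0, reduced costs: (5.0, -2.0)
  x^k = (0.0, 3.0), subgradient = b - a^T x = 5.0
  y^{k+1} = 2.0 + 0.1*5.0 = 2.5
Step 3: y^k = 2.5, reduced costs: (2.5, -4.5)
  x^k = (0.0, 3.0), subgradient = b - a^T x = 5.0
  y^{k+1} = 2.5 + 0.1*5.0 = 3.0
Step 4: y^k = 3.0, reduced costs: (0.0, -7.0)
  x^k = (0.0, 3.0), subgradient = b - a^T x = 5.0
  y^{k+1} = 3.0 + 0.1*5.0 = 3.5
Dual objective at y_4 = 3.5: reduced costs (-2.5, -9.5), box minimizer x = (3.0, 3.0)
g(y_4) = b*y + (c1 - a1*y)*x1 + (c2 - a2*y)*x2 = 20*3.5 + (-2.5)*3.0 + (-9.5)*3.0 = 70.0 - 7.5 - 28.5 = 34.0


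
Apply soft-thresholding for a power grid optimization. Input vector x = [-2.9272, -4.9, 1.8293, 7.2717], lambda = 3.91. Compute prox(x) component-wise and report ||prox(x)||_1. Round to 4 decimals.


Soft-thresholding with lambda = 3.91:
prox(-2.9272) = sign(-2.9272)*max(|-2.9272| - 3.91, 0) = 0.0
prox(-4.9) = sign(-4.9)*max(|-4.9| - 3.91, 0) = -0.99
prox(1.8293) = sign(1.8293)*max(|1.8293| - 3.91, 0) = 0.0
prox(7.2717) = sign(7.2717)*max(|7.2717| - 3.91, 0) = 3.3617
prox(x) = [0.0, -0.99, 0.0, 3.3617]
||prox(x)||_1 = 0.0 + 0.99 + 0.0 + 3.3617 = 4.3517


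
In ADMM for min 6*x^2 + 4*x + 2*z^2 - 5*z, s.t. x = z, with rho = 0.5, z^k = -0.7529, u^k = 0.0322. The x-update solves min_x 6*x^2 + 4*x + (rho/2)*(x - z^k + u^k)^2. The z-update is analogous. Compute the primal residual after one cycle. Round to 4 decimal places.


ADMM iteration with rho = 0.5, z^k = -0.7529, u^k = 0.0322
Step 1: x-update.
Minimize 6*x^2 + 4*x + (0.5/2)*(x + 0.7529 + 0.0322)^2
FOC: (2*6 + 0.5)*x = -4 + 0.5*(-0.7529 - 0.0322)
x^{k+1} = -0.3514
Step 2: z-update.
Minimize 2*z^2 - 5*z + (0.5/2)*(-0.3514 - z + 0.0322)^2
FOC: (2*2 + 0.5)*z = 5 + 0.5*(-0.3514 + 0.0322)
z^{k+1} = 1.0756
Step 3: u-update.
u^{k+1} = 0.0322 - 0.3514 - 1.0756 = -1.3948
Step 4: Primal residual = |-0.3514 - 1.0756| = 1.427


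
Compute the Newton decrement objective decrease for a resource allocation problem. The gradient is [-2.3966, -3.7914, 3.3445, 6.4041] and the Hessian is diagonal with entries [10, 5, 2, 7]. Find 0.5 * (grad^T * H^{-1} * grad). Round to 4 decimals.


Step 1: H is diagonal, so H^(-1) * g = [-0.2397, -0.7583, 1.6723, 0.9149].
Step 2: g^T H^(-1) g = sum_i g_i^2 / H_ii
  = (-2.3966)^2/10 + (-3.7914)^2/5 + (3.3445)^2/2 + (6.4041)^2/7
  = 0.5744 + 2.8749 + 5.5928 + 5.8589 = 14.9011
Step 3: Objective decrease = 0.5 * g^T H^(-1) g = 7.4505


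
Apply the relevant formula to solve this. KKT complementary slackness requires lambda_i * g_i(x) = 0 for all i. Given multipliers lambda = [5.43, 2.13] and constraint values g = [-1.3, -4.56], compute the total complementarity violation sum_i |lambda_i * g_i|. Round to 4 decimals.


KKT complementary slackness check:
lambda_1 * g_1 = 5.43 * -1.3 = -7.059
lambda_2 * g_2 = 2.13 * -4.56 = -9.7128
Total violation = 7.059 + 9.7128 = 16.7718


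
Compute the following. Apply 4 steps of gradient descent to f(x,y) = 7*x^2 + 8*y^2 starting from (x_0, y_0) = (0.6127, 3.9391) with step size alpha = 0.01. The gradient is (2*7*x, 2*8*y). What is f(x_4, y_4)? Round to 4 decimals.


Gradient descent on f(x,y) = 7*x^2 + 8*y^2.
Starting point: (0.6127, 3.9391), alpha = 0.01
Step 1: grad_x = 2*7*0.6127 = 8.5778, grad_y = 2*8*3.9391 = 63.0256
  x_1 = 0.6127 - 0.01*8.5778 = 0.5269
  y_1 = 3.9391 - 0.01*63.0256 = 3.3088
Step 2: grad_x = 2*7*0.5269 = 7.3769, grad_y = 2*8*3.3088 = 52.9415
  x_2 = 0.5269 - 0.01*7.3769 = 0.4532
  y_2 = 3.3088 - 0.01*52.9415 = 2.7794
Step 3: grad_x = 2*7*0.4532 = 6.3441, grad_y = 2*8*2.7794 = 44.4709
  x_3 = 0.4532 - 0.01*6.3441 = 0.3897
  y_3 = 2.7794 - 0.01*44.4709 = 2.3347
Step 4: grad_x = 2*7*0.3897 = 5.456, grad_y = 2*8*2.3347 = 37.3555
  x_4 = 0.3897 - 0.01*5.456 = 0.3352
  y_4 = 2.3347 - 0.01*37.3555 = 1.9612
f(0.3352, 1.9612) = 7*0.3352^2 + 8*1.9612^2 = 31.5556


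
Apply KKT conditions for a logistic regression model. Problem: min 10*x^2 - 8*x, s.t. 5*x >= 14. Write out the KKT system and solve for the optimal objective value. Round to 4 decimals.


Step 1: Try lambda = 0 (constraint inactive).
x_unc = 8/(2*10) = 0.4
Check: 5*0.4 = 2.0 < 14 -- violated!
Step 2: Constraint must be active: 5*x = 14
x* = 14/5 = 2.8
lambda = (2*10*2.8 - 8)/5 = 9.6
Step 3: Compute optimal value.
f(x*) = 10*2.8^2 - 8*2.8 = 56.0


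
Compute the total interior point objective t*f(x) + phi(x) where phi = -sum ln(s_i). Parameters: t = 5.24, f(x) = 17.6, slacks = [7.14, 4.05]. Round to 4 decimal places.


Step 1: Compute log-barrier.
ln values: [1.9657, 1.3987]
phi = -(1.9657 + 1.3987) = -3.3644
Step 2: Compute augmented objective.
t*f(x) = 5.24*17.6 = 92.224
Total = 92.224 - 3.3644 = 88.8596


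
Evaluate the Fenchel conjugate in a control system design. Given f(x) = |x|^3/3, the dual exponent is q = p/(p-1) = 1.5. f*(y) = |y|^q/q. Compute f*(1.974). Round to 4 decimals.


The conjugate exponent q satisfies 1/p + 1/q = 1.
p = 3, so q = 3/(3 - 1) = 1.5
|y|^q = 1.974^1.5 = 2.7735
f*(1.974) = 2.7735 / 1.5 = 1.849


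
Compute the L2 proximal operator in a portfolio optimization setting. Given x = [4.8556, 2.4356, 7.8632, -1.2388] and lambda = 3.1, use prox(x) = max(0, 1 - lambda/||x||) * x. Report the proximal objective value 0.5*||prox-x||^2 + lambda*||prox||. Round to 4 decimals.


Step 1: Compute ||x||.
||x|| = 9.6371
Step 2: Compute scaling factor.
scale = max(0, 1 - 3.1/9.6371) = 0.6783
Step 3: prox(x) = [3.2937, 1.6521, 5.3338, -0.8403]
||prox(x)|| = 6.5371
Step 4: Proximal objective.
0.5*||prox-x||^2 = 4.805
lambda*||prox|| = 20.265
Total = 25.07


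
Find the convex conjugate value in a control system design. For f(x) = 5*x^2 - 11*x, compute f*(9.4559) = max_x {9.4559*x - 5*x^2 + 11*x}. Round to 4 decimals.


f*(y) = sup_x {y*x - a*x^2 - b*x} = sup_x {(y-b)*x - a*x^2}
FOC: (y - b) - 2a*x = 0 => x* = (y - b)/(2a)
x* = (9.4559 + 11)/(2*5) = 2.0456
f*(9.4559) = (y-b)^2/(4a) = (9.4559 + 11)^2/(4*5)
= 418.4438/20 = 20.9222


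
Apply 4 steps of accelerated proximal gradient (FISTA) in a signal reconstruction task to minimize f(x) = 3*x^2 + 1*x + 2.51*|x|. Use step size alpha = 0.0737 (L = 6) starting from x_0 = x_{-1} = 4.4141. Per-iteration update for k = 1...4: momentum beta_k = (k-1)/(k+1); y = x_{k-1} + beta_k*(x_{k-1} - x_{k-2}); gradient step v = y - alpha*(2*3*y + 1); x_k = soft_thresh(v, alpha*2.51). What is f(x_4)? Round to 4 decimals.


FISTA on f(x) = 3*x^2 + 1*x + 2.51*|x|
L = 6, alpha = 0.0737
Iteration 1: beta = 0.0, y = 4.4141 + 0.0*(4.4141 - 4.4141) = 4.4141
  grad(y) = 27.4846, v = y - alpha*grad = 2.3885
  prox(v) = soft_thresh(2.3885, 0.185) = 2.2035
Iteration 2: beta = 0.3333, y = 2.2035 + 0.3333*(2.2035 - 4.4141) = 1.4666
  grad(y) = 9.7998, v = y - alpha*grad = 0.7444
  prox(v) = soft_thresh(0.7444, 0.185) = 0.5594
Iteration 3: beta = 0.5, y = 0.5594 + 0.5*(0.5594 - 2.2035) = -0.2626
  grad(y) = -0.5759, v = y - alpha*grad = -0.2202
  prox(v) = soft_thresh(-0.2202, 0.185) = -0.0352
Iteration 4: beta = 0.6, y = -0.0352 + 0.6*(-0.0352 - 0.5594) = -0.392
  grad(y) = -1.3519, v = y - alpha*grad = -0.2924
  prox(v) = soft_thresh(-0.2924, 0.185) = -0.1074
f(x_4) = 3*(-0.1074)^2 + 1*(-0.1074) + 2.51*|-0.1074| = 0.1967


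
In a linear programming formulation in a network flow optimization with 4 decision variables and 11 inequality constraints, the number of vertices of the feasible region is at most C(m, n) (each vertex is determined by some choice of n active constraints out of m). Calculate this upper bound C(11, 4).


Each vertex corresponds to some choice of n active constraints out of m, so the number of vertices is at most C(m, n) = m! / (n!(m-n)!).
m = 11, n = 4
Numerator: 11 * 10 * 9 * 8
Denominator: 4! = 24
C(11, 4) = 330


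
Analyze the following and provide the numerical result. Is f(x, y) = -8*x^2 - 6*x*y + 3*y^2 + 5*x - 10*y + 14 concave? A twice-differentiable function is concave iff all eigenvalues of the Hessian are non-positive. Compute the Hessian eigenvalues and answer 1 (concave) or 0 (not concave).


The Hessian of f(x,y) = -8*x^2 - 6*x*y + 3*y^2 + 5*x - 10*y + 14 is:
H = [[-16, -6], [-6, 6]]
Trace = -16 + 6 = -10
Determinant = -16*6 - (-6)^2 = -132
Discriminant = (-10)^2 - 4*-132 = 628.0
Eigenvalues: lambda_1 = -17.53, lambda_2 = 7.53
The function is not concave.

0


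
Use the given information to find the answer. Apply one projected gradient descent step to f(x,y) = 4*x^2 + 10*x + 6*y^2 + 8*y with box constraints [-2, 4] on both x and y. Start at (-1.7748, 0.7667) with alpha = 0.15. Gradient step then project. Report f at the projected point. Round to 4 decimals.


Step 1: Compute gradient at (-1.7748, 0.7667).
grad_x = 2*4*-1.7748 + 10 = -4.1984
grad_y = 2*6*0.7667 + 8 = 17.2004
Step 2: Gradient step.
x_raw = -1.7748 - 0.15*-4.1984 = -1.145
y_raw = 0.7667 - 0.15*17.2004 = -1.8134
Step 3: Project onto [-2, 4].
x_proj = clip(-1.145) = -1.145
y_proj = clip(-1.8134) = -1.8134
Step 4: Evaluate f.
f(-1.145, -1.8134) = -0.9832


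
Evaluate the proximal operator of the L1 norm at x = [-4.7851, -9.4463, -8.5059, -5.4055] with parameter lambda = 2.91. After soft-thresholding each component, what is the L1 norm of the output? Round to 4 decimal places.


Soft-thresholding with lambda = 2.91:
prox(-4.7851) = sign(-4.7851)*max(|-4.7851| - 2.91, 0) = -1.8751
prox(-9.4463) = sign(-9.4463)*max(|-9.4463| - 2.91, 0) = -6.5363
prox(-8.5059) = sign(-8.5059)*max(|-8.5059| - 2.91, 0) = -5.5959
prox(-5.4055) = sign(-5.4055)*max(|-5.4055| - 2.91, 0) = -2.4955
prox(x) = [-1.8751, -6.5363, -5.5959, -2.4955]
||prox(x)||_1 = 1.8751 + 6.5363 + 5.5959 + 2.4955 = 16.5028


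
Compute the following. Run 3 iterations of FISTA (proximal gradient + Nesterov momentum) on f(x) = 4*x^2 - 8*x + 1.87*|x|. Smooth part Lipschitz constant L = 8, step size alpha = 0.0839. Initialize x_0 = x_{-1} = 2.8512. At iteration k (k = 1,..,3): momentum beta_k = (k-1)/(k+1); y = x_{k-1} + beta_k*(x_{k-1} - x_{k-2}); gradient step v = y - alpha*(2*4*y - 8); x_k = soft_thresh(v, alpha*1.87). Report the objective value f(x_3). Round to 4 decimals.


FISTA on f(x) = 4*x^2 - 8*x + 1.87*|x|
L = 8, alpha = 0.0839
Iteration 1: beta = 0.0, y = 2.8512 + 0.0*(2.8512 - 2.8512) = 2.8512
  grad(y) = 14.8096, v = y - alpha*grad = 1.6087
  prox(v) = soft_thresh(1.6087, 0.1569) = 1.4518
Iteration 2: beta = 0.3333, y = 1.4518 + 0.3333*(1.4518 - 2.8512) = 0.9853
  grad(y) = -0.1175, v = y - alpha*grad = 0.9952
  prox(v) = soft_thresh(0.9952, 0.1569) = 0.8383
Iteration 3: beta = 0.5, y = 0.8383 + 0.5*(0.8383 - 1.4518) = 0.5315
  grad(y) = -3.7478, v = y - alpha*grad = 0.846
  prox(v) = soft_thresh(0.846, 0.1569) = 0.6891
f(x_3) = 4*0.6891^2 - 8*0.6891 + 1.87*|0.6891| = -2.3247
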